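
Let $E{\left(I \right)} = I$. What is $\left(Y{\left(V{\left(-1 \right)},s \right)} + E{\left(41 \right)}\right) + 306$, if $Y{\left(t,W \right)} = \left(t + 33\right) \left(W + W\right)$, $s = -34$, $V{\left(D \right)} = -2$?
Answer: $-1761$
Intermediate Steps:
$Y{\left(t,W \right)} = 2 W \left(33 + t\right)$ ($Y{\left(t,W \right)} = \left(33 + t\right) 2 W = 2 W \left(33 + t\right)$)
$\left(Y{\left(V{\left(-1 \right)},s \right)} + E{\left(41 \right)}\right) + 306 = \left(2 \left(-34\right) \left(33 - 2\right) + 41\right) + 306 = \left(2 \left(-34\right) 31 + 41\right) + 306 = \left(-2108 + 41\right) + 306 = -2067 + 306 = -1761$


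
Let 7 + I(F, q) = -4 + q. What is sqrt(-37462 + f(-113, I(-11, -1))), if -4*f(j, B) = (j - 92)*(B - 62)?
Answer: I*sqrt(165018)/2 ≈ 203.11*I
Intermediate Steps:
I(F, q) = -11 + q (I(F, q) = -7 + (-4 + q) = -11 + q)
f(j, B) = -(-92 + j)*(-62 + B)/4 (f(j, B) = -(j - 92)*(B - 62)/4 = -(-92 + j)*(-62 + B)/4)
sqrt(-37462 + f(-113, I(-11, -1))) = sqrt(-37462 + (-1426 + 23*(-11 - 1) + (31/2)*(-113) - 1/4*(-11 - 1)*(-113))) = sqrt(-37462 + (-1426 + 23*(-12) - 3503/2 - 1/4*(-12)*(-113))) = sqrt(-37462 + (-1426 - 276 - 3503/2 - 339)) = sqrt(-37462 - 7585/2) = sqrt(-82509/2) = I*sqrt(165018)/2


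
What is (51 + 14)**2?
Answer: 4225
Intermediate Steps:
(51 + 14)**2 = 65**2 = 4225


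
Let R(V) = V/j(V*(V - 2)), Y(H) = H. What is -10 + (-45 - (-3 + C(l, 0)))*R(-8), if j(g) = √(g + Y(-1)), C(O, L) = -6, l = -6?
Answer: -10 + 288*√79/79 ≈ 22.403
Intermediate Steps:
j(g) = √(-1 + g) (j(g) = √(g - 1) = √(-1 + g))
R(V) = V/√(-1 + V*(-2 + V)) (R(V) = V/(√(-1 + V*(V - 2))) = V/(√(-1 + V*(-2 + V))) = V/√(-1 + V*(-2 + V)))
-10 + (-45 - (-3 + C(l, 0)))*R(-8) = -10 + (-45 - (-3 - 6))*(-8/√(-1 - 8*(-2 - 8))) = -10 + (-45 - 1*(-9))*(-8/√(-1 - 8*(-10))) = -10 + (-45 + 9)*(-8/√(-1 + 80)) = -10 - (-288)/√79 = -10 - (-288)*√79/79 = -10 + 288*√79/79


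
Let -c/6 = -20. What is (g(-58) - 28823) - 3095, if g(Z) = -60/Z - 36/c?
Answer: -9256007/290 ≈ -31917.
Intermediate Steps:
c = 120 (c = -6*(-20) = 120)
g(Z) = -3/10 - 60/Z (g(Z) = -60/Z - 36/120 = -60/Z - 36*1/120 = -60/Z - 3/10 = -3/10 - 60/Z)
(g(-58) - 28823) - 3095 = ((-3/10 - 60/(-58)) - 28823) - 3095 = ((-3/10 - 60*(-1/58)) - 28823) - 3095 = ((-3/10 + 30/29) - 28823) - 3095 = (213/290 - 28823) - 3095 = -8358457/290 - 3095 = -9256007/290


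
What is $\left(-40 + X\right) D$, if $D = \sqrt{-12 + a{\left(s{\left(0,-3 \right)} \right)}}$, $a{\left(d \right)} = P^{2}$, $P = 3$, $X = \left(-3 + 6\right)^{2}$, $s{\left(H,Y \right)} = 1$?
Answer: $- 31 i \sqrt{3} \approx - 53.694 i$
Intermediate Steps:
$X = 9$ ($X = 3^{2} = 9$)
$a{\left(d \right)} = 9$ ($a{\left(d \right)} = 3^{2} = 9$)
$D = i \sqrt{3}$ ($D = \sqrt{-12 + 9} = \sqrt{-3} = i \sqrt{3} \approx 1.732 i$)
$\left(-40 + X\right) D = \left(-40 + 9\right) i \sqrt{3} = - 31 i \sqrt{3}$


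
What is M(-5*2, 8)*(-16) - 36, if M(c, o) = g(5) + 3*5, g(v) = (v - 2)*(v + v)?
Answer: -756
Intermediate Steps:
g(v) = 2*v*(-2 + v) (g(v) = (-2 + v)*(2*v) = 2*v*(-2 + v))
M(c, o) = 45 (M(c, o) = 2*5*(-2 + 5) + 3*5 = 2*5*3 + 15 = 30 + 15 = 45)
M(-5*2, 8)*(-16) - 36 = 45*(-16) - 36 = -720 - 36 = -756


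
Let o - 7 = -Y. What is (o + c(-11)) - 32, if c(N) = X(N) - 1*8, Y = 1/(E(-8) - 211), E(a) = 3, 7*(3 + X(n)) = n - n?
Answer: -7487/208 ≈ -35.995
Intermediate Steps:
X(n) = -3 (X(n) = -3 + (n - n)/7 = -3 + (⅐)*0 = -3 + 0 = -3)
Y = -1/208 (Y = 1/(3 - 211) = 1/(-208) = -1/208 ≈ -0.0048077)
c(N) = -11 (c(N) = -3 - 1*8 = -3 - 8 = -11)
o = 1457/208 (o = 7 - 1*(-1/208) = 7 + 1/208 = 1457/208 ≈ 7.0048)
(o + c(-11)) - 32 = (1457/208 - 11) - 32 = -831/208 - 32 = -7487/208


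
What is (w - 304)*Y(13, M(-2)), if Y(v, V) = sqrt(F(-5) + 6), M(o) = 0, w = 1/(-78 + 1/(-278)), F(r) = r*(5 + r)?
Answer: -6592518*sqrt(6)/21685 ≈ -744.68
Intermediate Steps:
w = -278/21685 (w = 1/(-78 - 1/278) = 1/(-21685/278) = -278/21685 ≈ -0.012820)
Y(v, V) = sqrt(6) (Y(v, V) = sqrt(-5*(5 - 5) + 6) = sqrt(-5*0 + 6) = sqrt(0 + 6) = sqrt(6))
(w - 304)*Y(13, M(-2)) = (-278/21685 - 304)*sqrt(6) = -6592518*sqrt(6)/21685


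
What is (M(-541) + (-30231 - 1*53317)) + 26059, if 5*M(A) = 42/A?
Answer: -155507787/2705 ≈ -57489.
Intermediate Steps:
M(A) = 42/(5*A) (M(A) = (42/A)/5 = 42/(5*A))
(M(-541) + (-30231 - 1*53317)) + 26059 = ((42/5)/(-541) + (-30231 - 1*53317)) + 26059 = ((42/5)*(-1/541) + (-30231 - 53317)) + 26059 = (-42/2705 - 83548) + 26059 = -225997382/2705 + 26059 = -155507787/2705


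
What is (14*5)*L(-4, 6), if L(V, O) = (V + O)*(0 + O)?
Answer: 840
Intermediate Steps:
L(V, O) = O*(O + V) (L(V, O) = (O + V)*O = O*(O + V))
(14*5)*L(-4, 6) = (14*5)*(6*(6 - 4)) = 70*(6*2) = 70*12 = 840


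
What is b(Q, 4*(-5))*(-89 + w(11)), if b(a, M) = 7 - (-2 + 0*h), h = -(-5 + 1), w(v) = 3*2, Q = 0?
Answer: -747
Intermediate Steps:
w(v) = 6
h = 4 (h = -1*(-4) = 4)
b(a, M) = 9 (b(a, M) = 7 - (-2 + 0*4) = 7 - (-2 + 0) = 7 - 1*(-2) = 7 + 2 = 9)
b(Q, 4*(-5))*(-89 + w(11)) = 9*(-89 + 6) = 9*(-83) = -747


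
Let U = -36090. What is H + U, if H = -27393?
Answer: -63483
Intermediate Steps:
H + U = -27393 - 36090 = -63483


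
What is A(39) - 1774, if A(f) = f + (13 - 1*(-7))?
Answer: -1715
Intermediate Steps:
A(f) = 20 + f (A(f) = f + (13 + 7) = f + 20 = 20 + f)
A(39) - 1774 = (20 + 39) - 1774 = 59 - 1774 = -1715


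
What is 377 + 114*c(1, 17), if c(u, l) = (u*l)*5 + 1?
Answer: 10181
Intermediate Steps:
c(u, l) = 1 + 5*l*u (c(u, l) = (l*u)*5 + 1 = 5*l*u + 1 = 1 + 5*l*u)
377 + 114*c(1, 17) = 377 + 114*(1 + 5*17*1) = 377 + 114*(1 + 85) = 377 + 114*86 = 377 + 9804 = 10181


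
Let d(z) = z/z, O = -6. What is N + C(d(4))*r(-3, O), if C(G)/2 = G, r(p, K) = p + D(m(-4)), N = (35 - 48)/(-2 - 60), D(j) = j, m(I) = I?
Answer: -855/62 ≈ -13.790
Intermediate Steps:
N = 13/62 (N = -13/(-62) = -13*(-1/62) = 13/62 ≈ 0.20968)
r(p, K) = -4 + p (r(p, K) = p - 4 = -4 + p)
d(z) = 1
C(G) = 2*G
N + C(d(4))*r(-3, O) = 13/62 + (2*1)*(-4 - 3) = 13/62 + 2*(-7) = 13/62 - 14 = -855/62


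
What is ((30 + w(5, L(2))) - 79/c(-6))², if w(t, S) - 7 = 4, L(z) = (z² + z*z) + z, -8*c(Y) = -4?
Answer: 13689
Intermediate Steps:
c(Y) = ½ (c(Y) = -⅛*(-4) = ½)
L(z) = z + 2*z² (L(z) = (z² + z²) + z = 2*z² + z = z + 2*z²)
w(t, S) = 11 (w(t, S) = 7 + 4 = 11)
((30 + w(5, L(2))) - 79/c(-6))² = ((30 + 11) - 79/½)² = (41 - 79*2)² = (41 - 158)² = (-117)² = 13689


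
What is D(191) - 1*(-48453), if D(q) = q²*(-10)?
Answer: -316357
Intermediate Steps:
D(q) = -10*q²
D(191) - 1*(-48453) = -10*191² - 1*(-48453) = -10*36481 + 48453 = -364810 + 48453 = -316357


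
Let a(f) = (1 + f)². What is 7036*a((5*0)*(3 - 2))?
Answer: 7036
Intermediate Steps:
7036*a((5*0)*(3 - 2)) = 7036*(1 + (5*0)*(3 - 2))² = 7036*(1 + 0*1)² = 7036*(1 + 0)² = 7036*1² = 7036*1 = 7036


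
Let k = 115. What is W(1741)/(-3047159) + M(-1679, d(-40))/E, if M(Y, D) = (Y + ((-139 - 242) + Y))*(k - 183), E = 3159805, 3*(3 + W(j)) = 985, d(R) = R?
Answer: 2321154840524/28885284731985 ≈ 0.080358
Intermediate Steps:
W(j) = 976/3 (W(j) = -3 + (⅓)*985 = -3 + 985/3 = 976/3)
M(Y, D) = 25908 - 136*Y (M(Y, D) = (Y + ((-139 - 242) + Y))*(115 - 183) = (Y + (-381 + Y))*(-68) = (-381 + 2*Y)*(-68) = 25908 - 136*Y)
W(1741)/(-3047159) + M(-1679, d(-40))/E = (976/3)/(-3047159) + (25908 - 136*(-1679))/3159805 = (976/3)*(-1/3047159) + (25908 + 228344)*(1/3159805) = -976/9141477 + 254252*(1/3159805) = -976/9141477 + 254252/3159805 = 2321154840524/28885284731985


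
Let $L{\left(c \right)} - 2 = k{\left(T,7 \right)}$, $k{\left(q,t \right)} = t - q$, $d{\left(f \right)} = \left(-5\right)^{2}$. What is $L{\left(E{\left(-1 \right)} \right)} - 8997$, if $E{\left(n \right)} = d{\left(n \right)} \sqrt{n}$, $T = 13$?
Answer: $-9001$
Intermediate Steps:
$d{\left(f \right)} = 25$
$E{\left(n \right)} = 25 \sqrt{n}$
$L{\left(c \right)} = -4$ ($L{\left(c \right)} = 2 + \left(7 - 13\right) = 2 - 6 = -4$)
$L{\left(E{\left(-1 \right)} \right)} - 8997 = -4 - 8997 = -9001$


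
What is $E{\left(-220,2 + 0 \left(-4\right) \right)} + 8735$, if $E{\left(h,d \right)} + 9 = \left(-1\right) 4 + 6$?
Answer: $8728$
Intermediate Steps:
$E{\left(h,d \right)} = -7$ ($E{\left(h,d \right)} = -9 + \left(\left(-1\right) 4 + 6\right) = -9 + \left(-4 + 6\right) = -9 + 2 = -7$)
$E{\left(-220,2 + 0 \left(-4\right) \right)} + 8735 = -7 + 8735 = 8728$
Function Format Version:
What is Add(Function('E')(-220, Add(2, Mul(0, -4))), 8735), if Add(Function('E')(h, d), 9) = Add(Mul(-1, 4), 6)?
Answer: 8728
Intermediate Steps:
Function('E')(h, d) = -7 (Function('E')(h, d) = Add(-9, Add(Mul(-1, 4), 6)) = Add(-9, Add(-4, 6)) = Add(-9, 2) = -7)
Add(Function('E')(-220, Add(2, Mul(0, -4))), 8735) = Add(-7, 8735) = 8728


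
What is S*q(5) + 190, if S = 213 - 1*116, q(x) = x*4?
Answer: 2130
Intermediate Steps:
q(x) = 4*x
S = 97 (S = 213 - 116 = 97)
S*q(5) + 190 = 97*(4*5) + 190 = 97*20 + 190 = 1940 + 190 = 2130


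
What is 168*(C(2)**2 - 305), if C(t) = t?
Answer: -50568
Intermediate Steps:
168*(C(2)**2 - 305) = 168*(2**2 - 305) = 168*(4 - 305) = 168*(-301) = -50568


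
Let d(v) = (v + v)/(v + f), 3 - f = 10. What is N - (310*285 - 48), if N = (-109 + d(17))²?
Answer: -1928766/25 ≈ -77151.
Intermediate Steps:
f = -7 (f = 3 - 1*10 = 3 - 10 = -7)
d(v) = 2*v/(-7 + v) (d(v) = (v + v)/(v - 7) = (2*v)/(-7 + v) = 2*v/(-7 + v))
N = 278784/25 (N = (-109 + 2*17/(-7 + 17))² = (-109 + 2*17/10)² = (-109 + 2*17*(⅒))² = (-109 + 17/5)² = (-528/5)² = 278784/25 ≈ 11151.)
N - (310*285 - 48) = 278784/25 - (310*285 - 48) = 278784/25 - (88350 - 48) = 278784/25 - 1*88302 = 278784/25 - 88302 = -1928766/25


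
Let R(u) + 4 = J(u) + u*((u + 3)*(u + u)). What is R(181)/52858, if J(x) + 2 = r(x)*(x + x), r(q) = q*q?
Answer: 11957762/26429 ≈ 452.45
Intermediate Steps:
r(q) = q**2
J(x) = -2 + 2*x**3 (J(x) = -2 + x**2*(x + x) = -2 + x**2*(2*x) = -2 + 2*x**3)
R(u) = -6 + 2*u**3 + 2*u**2*(3 + u) (R(u) = -4 + ((-2 + 2*u**3) + u*((u + 3)*(u + u))) = -4 + ((-2 + 2*u**3) + u*((3 + u)*(2*u))) = -4 + ((-2 + 2*u**3) + u*(2*u*(3 + u))) = -4 + ((-2 + 2*u**3) + 2*u**2*(3 + u)) = -4 + (-2 + 2*u**3 + 2*u**2*(3 + u)) = -6 + 2*u**3 + 2*u**2*(3 + u))
R(181)/52858 = (-6 + 4*181**3 + 6*181**2)/52858 = (-6 + 4*5929741 + 6*32761)*(1/52858) = (-6 + 23718964 + 196566)*(1/52858) = 23915524*(1/52858) = 11957762/26429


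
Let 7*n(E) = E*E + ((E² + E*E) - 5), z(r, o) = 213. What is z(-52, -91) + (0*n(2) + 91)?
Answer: 304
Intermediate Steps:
n(E) = -5/7 + 3*E²/7 (n(E) = (E*E + ((E² + E*E) - 5))/7 = (E² + ((E² + E²) - 5))/7 = (E² + (2*E² - 5))/7 = (E² + (-5 + 2*E²))/7 = (-5 + 3*E²)/7 = -5/7 + 3*E²/7)
z(-52, -91) + (0*n(2) + 91) = 213 + (0*(-5/7 + (3/7)*2²) + 91) = 213 + (0*(-5/7 + (3/7)*4) + 91) = 213 + (0*(-5/7 + 12/7) + 91) = 213 + (0*1 + 91) = 213 + (0 + 91) = 213 + 91 = 304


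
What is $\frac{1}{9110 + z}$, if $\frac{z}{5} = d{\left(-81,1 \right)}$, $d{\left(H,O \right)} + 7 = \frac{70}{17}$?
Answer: $\frac{17}{154625} \approx 0.00010994$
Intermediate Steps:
$d{\left(H,O \right)} = - \frac{49}{17}$ ($d{\left(H,O \right)} = -7 + \frac{70}{17} = - \frac{49}{17}$)
$z = - \frac{245}{17}$ ($z = 5 \left(- \frac{49}{17}\right) = - \frac{245}{17} \approx -14.412$)
$\frac{1}{9110 + z} = \frac{1}{9110 - \frac{245}{17}} = \frac{1}{\frac{154625}{17}} = \frac{17}{154625}$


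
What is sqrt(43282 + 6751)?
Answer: sqrt(50033) ≈ 223.68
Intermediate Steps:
sqrt(43282 + 6751) = sqrt(50033)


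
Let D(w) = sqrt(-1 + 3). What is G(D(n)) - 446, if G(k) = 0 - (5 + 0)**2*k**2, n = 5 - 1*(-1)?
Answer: -496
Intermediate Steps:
n = 6 (n = 5 + 1 = 6)
D(w) = sqrt(2)
G(k) = -25*k**2 (G(k) = 0 - 5**2*k**2 = 0 - 25*k**2 = -25*k**2)
G(D(n)) - 446 = -25*(sqrt(2))**2 - 446 = -25*2 - 446 = -50 - 446 = -496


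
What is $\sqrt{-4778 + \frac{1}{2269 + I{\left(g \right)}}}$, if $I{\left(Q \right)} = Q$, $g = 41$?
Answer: $\frac{i \sqrt{25495883490}}{2310} \approx 69.123 i$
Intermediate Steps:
$\sqrt{-4778 + \frac{1}{2269 + I{\left(g \right)}}} = \sqrt{-4778 + \frac{1}{2269 + 41}} = \sqrt{-4778 + \frac{1}{2310}} = \sqrt{- \frac{11037179}{2310}} = \frac{i \sqrt{25495883490}}{2310}$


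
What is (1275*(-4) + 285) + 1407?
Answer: -3408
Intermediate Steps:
(1275*(-4) + 285) + 1407 = (-5100 + 285) + 1407 = -4815 + 1407 = -3408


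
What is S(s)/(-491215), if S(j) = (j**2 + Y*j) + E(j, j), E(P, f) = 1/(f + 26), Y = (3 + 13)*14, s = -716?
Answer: -243067679/338938350 ≈ -0.71714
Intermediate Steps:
Y = 224 (Y = 16*14 = 224)
E(P, f) = 1/(26 + f)
S(j) = j**2 + 1/(26 + j) + 224*j (S(j) = (j**2 + 224*j) + 1/(26 + j) = j**2 + 1/(26 + j) + 224*j)
S(s)/(-491215) = ((1 - 716*(26 - 716)*(224 - 716))/(26 - 716))/(-491215) = ((1 - 716*(-690)*(-492))/(-690))*(-1/491215) = -(1 - 243067680)/690*(-1/491215) = -1/690*(-243067679)*(-1/491215) = (243067679/690)*(-1/491215) = -243067679/338938350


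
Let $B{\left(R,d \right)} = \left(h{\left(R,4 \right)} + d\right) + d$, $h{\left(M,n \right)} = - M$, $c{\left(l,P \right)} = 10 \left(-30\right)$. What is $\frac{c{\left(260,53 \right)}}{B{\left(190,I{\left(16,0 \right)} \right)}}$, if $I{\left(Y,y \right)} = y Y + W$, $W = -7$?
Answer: $\frac{25}{17} \approx 1.4706$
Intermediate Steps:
$c{\left(l,P \right)} = -300$
$I{\left(Y,y \right)} = -7 + Y y$ ($I{\left(Y,y \right)} = y Y - 7 = Y y - 7 = -7 + Y y$)
$B{\left(R,d \right)} = - R + 2 d$ ($B{\left(R,d \right)} = \left(- R + d\right) + d = \left(d - R\right) + d = - R + 2 d$)
$\frac{c{\left(260,53 \right)}}{B{\left(190,I{\left(16,0 \right)} \right)}} = - \frac{300}{\left(-1\right) 190 + 2 \left(-7 + 16 \cdot 0\right)} = - \frac{300}{-190 + 2 \left(-7 + 0\right)} = - \frac{300}{-190 + 2 \left(-7\right)} = - \frac{300}{-190 - 14} = - \frac{300}{-204} = \left(-300\right) \left(- \frac{1}{204}\right) = \frac{25}{17}$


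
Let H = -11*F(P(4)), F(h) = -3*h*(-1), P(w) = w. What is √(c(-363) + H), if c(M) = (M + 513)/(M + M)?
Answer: I*√15997/11 ≈ 11.498*I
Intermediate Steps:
F(h) = 3*h
c(M) = (513 + M)/(2*M) (c(M) = (513 + M)/((2*M)) = (513 + M)*(1/(2*M)) = (513 + M)/(2*M))
H = -132 (H = -33*4 = -11*12 = -132)
√(c(-363) + H) = √((½)*(513 - 363)/(-363) - 132) = √((½)*(-1/363)*150 - 132) = √(-25/121 - 132) = √(-15997/121) = I*√15997/11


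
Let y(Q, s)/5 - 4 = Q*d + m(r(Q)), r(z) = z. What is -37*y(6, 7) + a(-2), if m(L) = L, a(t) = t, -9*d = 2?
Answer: -4816/3 ≈ -1605.3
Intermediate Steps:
d = -2/9 (d = -⅑*2 = -2/9 ≈ -0.22222)
y(Q, s) = 20 + 35*Q/9 (y(Q, s) = 20 + 5*(Q*(-2/9) + Q) = 20 + 5*(-2*Q/9 + Q) = 20 + 5*(7*Q/9) = 20 + 35*Q/9)
-37*y(6, 7) + a(-2) = -37*(20 + (35/9)*6) - 2 = -37*(20 + 70/3) - 2 = -37*130/3 - 2 = -4810/3 - 2 = -4816/3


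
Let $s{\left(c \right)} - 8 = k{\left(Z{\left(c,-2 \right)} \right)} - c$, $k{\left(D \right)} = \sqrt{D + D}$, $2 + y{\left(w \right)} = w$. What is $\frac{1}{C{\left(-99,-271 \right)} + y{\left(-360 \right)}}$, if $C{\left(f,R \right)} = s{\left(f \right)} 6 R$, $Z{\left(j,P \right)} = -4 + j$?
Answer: $\frac{i}{2 \left(- 87172 i + 813 \sqrt{206}\right)} \approx -5.6348 \cdot 10^{-6} + 7.5427 \cdot 10^{-7} i$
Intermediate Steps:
$y{\left(w \right)} = -2 + w$
$k{\left(D \right)} = \sqrt{2} \sqrt{D}$ ($k{\left(D \right)} = \sqrt{2 D} = \sqrt{2} \sqrt{D}$)
$s{\left(c \right)} = 8 - c + \sqrt{2} \sqrt{-4 + c}$ ($s{\left(c \right)} = 8 - \left(c - \sqrt{2} \sqrt{-4 + c}\right) = 8 - c + \sqrt{2} \sqrt{-4 + c}$)
$C{\left(f,R \right)} = R \left(48 - 6 f + 6 \sqrt{-8 + 2 f}\right)$ ($C{\left(f,R \right)} = \left(8 + \sqrt{-8 + 2 f} - f\right) 6 R = \left(48 - 6 f + 6 \sqrt{-8 + 2 f}\right) R = R \left(48 - 6 f + 6 \sqrt{-8 + 2 f}\right)$)
$\frac{1}{C{\left(-99,-271 \right)} + y{\left(-360 \right)}} = \frac{1}{6 \left(-271\right) \left(8 + \sqrt{-8 + 2 \left(-99\right)} - -99\right) - 362} = \frac{1}{6 \left(-271\right) \left(8 + \sqrt{-8 - 198} + 99\right) - 362} = \frac{1}{6 \left(-271\right) \left(8 + \sqrt{-206} + 99\right) - 362} = \frac{1}{6 \left(-271\right) \left(8 + i \sqrt{206} + 99\right) - 362} = \frac{1}{6 \left(-271\right) \left(107 + i \sqrt{206}\right) - 362} = \frac{1}{\left(-173982 - 1626 i \sqrt{206}\right) - 362} = \frac{1}{-174344 - 1626 i \sqrt{206}}$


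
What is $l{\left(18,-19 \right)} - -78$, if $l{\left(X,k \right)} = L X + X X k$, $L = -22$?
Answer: $-6474$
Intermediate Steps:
$l{\left(X,k \right)} = - 22 X + k X^{2}$ ($l{\left(X,k \right)} = - 22 X + X X k = - 22 X + X^{2} k = - 22 X + k X^{2}$)
$l{\left(18,-19 \right)} - -78 = 18 \left(-22 + 18 \left(-19\right)\right) - -78 = 18 \left(-22 - 342\right) + 78 = 18 \left(-364\right) + 78 = -6552 + 78 = -6474$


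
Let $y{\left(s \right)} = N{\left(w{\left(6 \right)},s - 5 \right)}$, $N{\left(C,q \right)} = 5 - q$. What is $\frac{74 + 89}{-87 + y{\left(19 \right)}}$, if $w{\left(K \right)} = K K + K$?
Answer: $- \frac{163}{96} \approx -1.6979$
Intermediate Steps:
$w{\left(K \right)} = K + K^{2}$ ($w{\left(K \right)} = K^{2} + K = K + K^{2}$)
$y{\left(s \right)} = 10 - s$ ($y{\left(s \right)} = 5 - \left(s - 5\right) = 5 - \left(-5 + s\right) = 10 - s$)
$\frac{74 + 89}{-87 + y{\left(19 \right)}} = \frac{74 + 89}{-87 + \left(10 - 19\right)} = \frac{163}{-87 + \left(10 - 19\right)} = \frac{163}{-87 - 9} = \frac{163}{-96} = 163 \left(- \frac{1}{96}\right) = - \frac{163}{96}$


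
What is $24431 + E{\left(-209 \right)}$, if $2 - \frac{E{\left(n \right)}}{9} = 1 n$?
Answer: $26330$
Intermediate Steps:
$E{\left(n \right)} = 18 - 9 n$ ($E{\left(n \right)} = 18 - 9 \cdot 1 n = 18 - 9 n$)
$24431 + E{\left(-209 \right)} = 24431 + \left(18 - -1881\right) = 24431 + \left(18 + 1881\right) = 24431 + 1899 = 26330$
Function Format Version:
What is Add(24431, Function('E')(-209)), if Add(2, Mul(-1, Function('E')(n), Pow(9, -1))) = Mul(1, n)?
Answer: 26330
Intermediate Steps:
Function('E')(n) = Add(18, Mul(-9, n)) (Function('E')(n) = Add(18, Mul(-9, Mul(1, n))) = Add(18, Mul(-9, n)))
Add(24431, Function('E')(-209)) = Add(24431, Add(18, Mul(-9, -209))) = Add(24431, Add(18, 1881)) = Add(24431, 1899) = 26330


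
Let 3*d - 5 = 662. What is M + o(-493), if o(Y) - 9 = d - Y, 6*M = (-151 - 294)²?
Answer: 67457/2 ≈ 33729.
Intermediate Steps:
d = 667/3 (d = 5/3 + (⅓)*662 = 5/3 + 662/3 = 667/3 ≈ 222.33)
M = 198025/6 (M = (-151 - 294)²/6 = (⅙)*(-445)² = (⅙)*198025 = 198025/6 ≈ 33004.)
o(Y) = 694/3 - Y (o(Y) = 9 + (667/3 - Y) = 694/3 - Y)
M + o(-493) = 198025/6 + (694/3 - 1*(-493)) = 198025/6 + (694/3 + 493) = 198025/6 + 2173/3 = 67457/2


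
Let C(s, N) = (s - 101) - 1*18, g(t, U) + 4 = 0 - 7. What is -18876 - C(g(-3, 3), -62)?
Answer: -18746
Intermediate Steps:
g(t, U) = -11 (g(t, U) = -4 + (0 - 7) = -4 - 7 = -11)
C(s, N) = -119 + s (C(s, N) = (-101 + s) - 18 = -119 + s)
-18876 - C(g(-3, 3), -62) = -18876 - (-119 - 11) = -18876 - 1*(-130) = -18876 + 130 = -18746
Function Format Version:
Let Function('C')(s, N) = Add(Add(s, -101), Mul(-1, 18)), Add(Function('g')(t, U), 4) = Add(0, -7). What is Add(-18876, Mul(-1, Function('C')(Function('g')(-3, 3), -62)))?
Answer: -18746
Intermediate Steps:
Function('g')(t, U) = -11 (Function('g')(t, U) = Add(-4, Add(0, -7)) = Add(-4, -7) = -11)
Function('C')(s, N) = Add(-119, s) (Function('C')(s, N) = Add(Add(-101, s), -18) = Add(-119, s))
Add(-18876, Mul(-1, Function('C')(Function('g')(-3, 3), -62))) = Add(-18876, Mul(-1, Add(-119, -11))) = Add(-18876, Mul(-1, -130)) = Add(-18876, 130) = -18746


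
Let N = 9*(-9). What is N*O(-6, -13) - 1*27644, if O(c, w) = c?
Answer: -27158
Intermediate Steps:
N = -81
N*O(-6, -13) - 1*27644 = -81*(-6) - 1*27644 = 486 - 27644 = -27158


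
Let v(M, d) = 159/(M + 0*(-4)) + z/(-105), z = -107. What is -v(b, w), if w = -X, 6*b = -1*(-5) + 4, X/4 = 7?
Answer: -11237/105 ≈ -107.02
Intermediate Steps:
X = 28 (X = 4*7 = 28)
b = 3/2 (b = (-1*(-5) + 4)/6 = (5 + 4)/6 = (1/6)*9 = 3/2 ≈ 1.5000)
w = -28 (w = -1*28 = -28)
v(M, d) = 107/105 + 159/M (v(M, d) = 159/(M + 0*(-4)) - 107/(-105) = 159/(M + 0) - 107*(-1/105) = 159/M + 107/105 = 107/105 + 159/M)
-v(b, w) = -(107/105 + 159/(3/2)) = -(107/105 + 159*(2/3)) = -(107/105 + 106) = -1*11237/105 = -11237/105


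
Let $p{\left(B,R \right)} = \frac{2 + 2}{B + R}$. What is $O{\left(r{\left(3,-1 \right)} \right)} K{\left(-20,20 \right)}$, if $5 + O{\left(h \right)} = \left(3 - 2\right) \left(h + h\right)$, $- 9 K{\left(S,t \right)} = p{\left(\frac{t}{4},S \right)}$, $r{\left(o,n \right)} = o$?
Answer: $\frac{4}{135} \approx 0.02963$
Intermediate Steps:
$p{\left(B,R \right)} = \frac{4}{B + R}$
$K{\left(S,t \right)} = - \frac{4}{9 \left(S + \frac{t}{4}\right)}$ ($K{\left(S,t \right)} = - \frac{4 \frac{1}{\frac{t}{4} + S}}{9} = - \frac{4 \frac{1}{S + \frac{t}{4}}}{9} = - \frac{4}{9 \left(S + \frac{t}{4}\right)}$)
$O{\left(h \right)} = -5 + 2 h$ ($O{\left(h \right)} = -5 + \left(3 - 2\right) \left(h + h\right) = -5 + 1 \cdot 2 h = -5 + 2 h$)
$O{\left(r{\left(3,-1 \right)} \right)} K{\left(-20,20 \right)} = \left(-5 + 2 \cdot 3\right) \left(- \frac{16}{9 \cdot 20 + 36 \left(-20\right)}\right) = \left(-5 + 6\right) \left(- \frac{16}{180 - 720}\right) = 1 \left(- \frac{16}{-540}\right) = 1 \left(\left(-16\right) \left(- \frac{1}{540}\right)\right) = 1 \cdot \frac{4}{135} = \frac{4}{135}$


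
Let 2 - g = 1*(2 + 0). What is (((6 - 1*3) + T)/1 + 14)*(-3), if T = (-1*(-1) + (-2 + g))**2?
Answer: -54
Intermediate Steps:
g = 0 (g = 2 - (2 + 0) = 2 - 2 = 0)
T = 1 (T = (-1*(-1) + (-2 + 0))**2 = (1 - 2)**2 = (-1)**2 = 1)
(((6 - 1*3) + T)/1 + 14)*(-3) = (((6 - 1*3) + 1)/1 + 14)*(-3) = (1*((6 - 3) + 1) + 14)*(-3) = (1*(3 + 1) + 14)*(-3) = (1*4 + 14)*(-3) = (4 + 14)*(-3) = 18*(-3) = -54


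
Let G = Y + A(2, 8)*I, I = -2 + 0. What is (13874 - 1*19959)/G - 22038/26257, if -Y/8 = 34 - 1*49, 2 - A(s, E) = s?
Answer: -32483681/630168 ≈ -51.548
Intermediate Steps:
A(s, E) = 2 - s
I = -2
Y = 120 (Y = -8*(34 - 1*49) = -8*(34 - 49) = -8*(-15) = 120)
G = 120 (G = 120 + (2 - 1*2)*(-2) = 120 + (2 - 2)*(-2) = 120 + 0*(-2) = 120 + 0 = 120)
(13874 - 1*19959)/G - 22038/26257 = (13874 - 1*19959)/120 - 22038/26257 = (13874 - 19959)*(1/120) - 22038*1/26257 = -6085*1/120 - 22038/26257 = -1217/24 - 22038/26257 = -32483681/630168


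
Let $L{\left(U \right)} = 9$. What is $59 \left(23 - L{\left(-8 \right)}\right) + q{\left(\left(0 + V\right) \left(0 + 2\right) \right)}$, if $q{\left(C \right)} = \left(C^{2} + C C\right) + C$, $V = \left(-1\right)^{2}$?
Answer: $836$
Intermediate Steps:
$V = 1$
$q{\left(C \right)} = C + 2 C^{2}$ ($q{\left(C \right)} = \left(C^{2} + C^{2}\right) + C = 2 C^{2} + C = C + 2 C^{2}$)
$59 \left(23 - L{\left(-8 \right)}\right) + q{\left(\left(0 + V\right) \left(0 + 2\right) \right)} = 59 \left(23 - 9\right) + \left(0 + 1\right) \left(0 + 2\right) \left(1 + 2 \left(0 + 1\right) \left(0 + 2\right)\right) = 59 \left(23 - 9\right) + 1 \cdot 2 \left(1 + 2 \cdot 1 \cdot 2\right) = 59 \cdot 14 + 2 \left(1 + 2 \cdot 2\right) = 826 + 2 \left(1 + 4\right) = 826 + 2 \cdot 5 = 826 + 10 = 836$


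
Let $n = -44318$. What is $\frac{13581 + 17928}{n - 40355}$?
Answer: $- \frac{31509}{84673} \approx -0.37213$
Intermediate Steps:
$\frac{13581 + 17928}{n - 40355} = \frac{13581 + 17928}{-44318 - 40355} = \frac{31509}{-84673} = 31509 \left(- \frac{1}{84673}\right) = - \frac{31509}{84673}$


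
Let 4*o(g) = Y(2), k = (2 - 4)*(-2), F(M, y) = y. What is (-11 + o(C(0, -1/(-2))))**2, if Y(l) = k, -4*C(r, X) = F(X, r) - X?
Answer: 100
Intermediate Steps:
k = 4 (k = -2*(-2) = 4)
C(r, X) = -r/4 + X/4 (C(r, X) = -(r - X)/4 = -r/4 + X/4)
Y(l) = 4
o(g) = 1 (o(g) = (1/4)*4 = 1)
(-11 + o(C(0, -1/(-2))))**2 = (-11 + 1)**2 = (-10)**2 = 100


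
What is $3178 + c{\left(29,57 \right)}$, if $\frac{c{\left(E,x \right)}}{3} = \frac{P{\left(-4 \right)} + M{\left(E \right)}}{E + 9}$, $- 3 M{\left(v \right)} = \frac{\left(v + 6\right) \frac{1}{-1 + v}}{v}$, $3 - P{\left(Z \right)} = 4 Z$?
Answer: $\frac{14015231}{4408} \approx 3179.5$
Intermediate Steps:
$P{\left(Z \right)} = 3 - 4 Z$
$M{\left(v \right)} = - \frac{6 + v}{3 v \left(-1 + v\right)}$ ($M{\left(v \right)} = - \frac{\frac{v + 6}{-1 + v} \frac{1}{v}}{3} = - \frac{\frac{6 + v}{-1 + v} \frac{1}{v}}{3} = - \frac{\frac{1}{v} \frac{1}{-1 + v} \left(6 + v\right)}{3} = - \frac{6 + v}{3 v \left(-1 + v\right)}$)
$c{\left(E,x \right)} = \frac{3 \left(19 + \frac{-6 - E}{3 E \left(-1 + E\right)}\right)}{9 + E}$ ($c{\left(E,x \right)} = 3 \frac{\left(3 - -16\right) + \frac{-6 - E}{3 E \left(-1 + E\right)}}{E + 9} = 3 \frac{\left(3 + 16\right) + \frac{-6 - E}{3 E \left(-1 + E\right)}}{9 + E} = 3 \frac{19 + \frac{-6 - E}{3 E \left(-1 + E\right)}}{9 + E} = \frac{3 \left(19 + \frac{-6 - E}{3 E \left(-1 + E\right)}\right)}{9 + E}$)
$3178 + c{\left(29,57 \right)} = 3178 + \frac{-6 - 29 + 57 \cdot 29 \left(-1 + 29\right)}{29 \left(-1 + 29\right) \left(9 + 29\right)} = 3178 + \frac{-6 - 29 + 57 \cdot 29 \cdot 28}{29 \cdot 28 \cdot 38} = 3178 + \frac{1}{29} \cdot \frac{1}{28} \cdot \frac{1}{38} \left(-6 - 29 + 46284\right) = 3178 + \frac{1}{29} \cdot \frac{1}{28} \cdot \frac{1}{38} \cdot 46249 = 3178 + \frac{6607}{4408} = \frac{14015231}{4408}$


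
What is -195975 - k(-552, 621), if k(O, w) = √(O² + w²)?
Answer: -195975 - 69*√145 ≈ -1.9681e+5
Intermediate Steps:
-195975 - k(-552, 621) = -195975 - √((-552)² + 621²) = -195975 - √(304704 + 385641) = -195975 - √690345 = -195975 - 69*√145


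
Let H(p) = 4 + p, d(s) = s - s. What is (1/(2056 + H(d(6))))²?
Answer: 1/4243600 ≈ 2.3565e-7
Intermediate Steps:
d(s) = 0
(1/(2056 + H(d(6))))² = (1/(2056 + (4 + 0)))² = (1/(2056 + 4))² = (1/2060)² = 1/4243600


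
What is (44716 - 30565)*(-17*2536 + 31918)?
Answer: -158406294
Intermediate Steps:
(44716 - 30565)*(-17*2536 + 31918) = 14151*(-43112 + 31918) = 14151*(-11194) = -158406294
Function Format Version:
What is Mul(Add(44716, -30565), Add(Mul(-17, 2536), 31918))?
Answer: -158406294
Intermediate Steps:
Mul(Add(44716, -30565), Add(Mul(-17, 2536), 31918)) = Mul(14151, Add(-43112, 31918)) = Mul(14151, -11194) = -158406294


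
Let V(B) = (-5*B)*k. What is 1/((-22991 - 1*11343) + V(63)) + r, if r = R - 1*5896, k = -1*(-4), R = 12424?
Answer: 232357631/35594 ≈ 6528.0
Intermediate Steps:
k = 4
r = 6528 (r = 12424 - 1*5896 = 12424 - 5896 = 6528)
V(B) = -20*B (V(B) = -5*B*4 = -20*B)
1/((-22991 - 1*11343) + V(63)) + r = 1/((-22991 - 1*11343) - 20*63) + 6528 = 1/((-22991 - 11343) - 1260) + 6528 = 1/(-34334 - 1260) + 6528 = 1/(-35594) + 6528 = -1/35594 + 6528 = 232357631/35594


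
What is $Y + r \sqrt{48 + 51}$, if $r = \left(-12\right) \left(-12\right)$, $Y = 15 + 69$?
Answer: $84 + 432 \sqrt{11} \approx 1516.8$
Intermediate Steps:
$Y = 84$
$r = 144$
$Y + r \sqrt{48 + 51} = 84 + 144 \sqrt{48 + 51} = 84 + 144 \sqrt{99} = 84 + 144 \cdot 3 \sqrt{11} = 84 + 432 \sqrt{11}$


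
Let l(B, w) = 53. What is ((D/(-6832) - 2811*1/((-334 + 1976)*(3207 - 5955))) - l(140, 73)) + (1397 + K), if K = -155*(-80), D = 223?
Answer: 17653817469263/1284477488 ≈ 13744.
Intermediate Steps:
K = 12400
((D/(-6832) - 2811*1/((-334 + 1976)*(3207 - 5955))) - l(140, 73)) + (1397 + K) = ((223/(-6832) - 2811*1/((-334 + 1976)*(3207 - 5955))) - 1*53) + (1397 + 12400) = ((223*(-1/6832) - 2811/(1642*(-2748))) - 53) + 13797 = ((-223/6832 - 2811/(-4512216)) - 53) + 13797 = ((-223/6832 - 2811*(-1/4512216)) - 53) + 13797 = ((-223/6832 + 937/1504072) - 53) + 13797 = (-41125809/1284477488 - 53) + 13797 = -68118432673/1284477488 + 13797 = 17653817469263/1284477488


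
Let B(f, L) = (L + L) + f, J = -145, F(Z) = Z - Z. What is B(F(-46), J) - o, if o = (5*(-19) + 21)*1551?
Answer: 114484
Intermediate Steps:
F(Z) = 0
o = -114774 (o = (-95 + 21)*1551 = -74*1551 = -114774)
B(f, L) = f + 2*L (B(f, L) = 2*L + f = f + 2*L)
B(F(-46), J) - o = (0 + 2*(-145)) - 1*(-114774) = (0 - 290) + 114774 = -290 + 114774 = 114484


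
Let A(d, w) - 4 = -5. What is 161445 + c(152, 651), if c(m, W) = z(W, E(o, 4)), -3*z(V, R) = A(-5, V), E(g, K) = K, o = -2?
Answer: 484336/3 ≈ 1.6145e+5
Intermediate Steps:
A(d, w) = -1 (A(d, w) = 4 - 5 = -1)
z(V, R) = 1/3 (z(V, R) = -1/3*(-1) = 1/3)
c(m, W) = 1/3
161445 + c(152, 651) = 161445 + 1/3 = 484336/3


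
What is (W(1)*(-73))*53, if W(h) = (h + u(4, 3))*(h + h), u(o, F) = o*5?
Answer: -162498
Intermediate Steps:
u(o, F) = 5*o
W(h) = 2*h*(20 + h) (W(h) = (h + 5*4)*(h + h) = (h + 20)*(2*h) = (20 + h)*(2*h) = 2*h*(20 + h))
(W(1)*(-73))*53 = ((2*1*(20 + 1))*(-73))*53 = ((2*1*21)*(-73))*53 = (42*(-73))*53 = -3066*53 = -162498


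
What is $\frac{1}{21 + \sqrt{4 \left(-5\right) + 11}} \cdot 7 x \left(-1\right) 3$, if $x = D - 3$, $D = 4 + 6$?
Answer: $- \frac{343}{50} + \frac{49 i}{50} \approx -6.86 + 0.98 i$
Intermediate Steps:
$D = 10$
$x = 7$ ($x = 10 - 3 = 7$)
$\frac{1}{21 + \sqrt{4 \left(-5\right) + 11}} \cdot 7 x \left(-1\right) 3 = \frac{1}{21 + \sqrt{4 \left(-5\right) + 11}} \cdot 7 \cdot 7 \left(-1\right) 3 = \frac{1}{21 + \sqrt{-20 + 11}} \cdot 7 \left(\left(-7\right) 3\right) = \frac{1}{21 + \sqrt{-9}} \cdot 7 \left(-21\right) = \frac{1}{21 + 3 i} 7 \left(-21\right) = \frac{21 - 3 i}{450} \cdot 7 \left(-21\right) = \frac{7 \left(21 - 3 i\right)}{450} \left(-21\right) = - \frac{49 \left(21 - 3 i\right)}{150}$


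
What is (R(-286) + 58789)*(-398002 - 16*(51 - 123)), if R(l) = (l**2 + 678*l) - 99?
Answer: 21200520700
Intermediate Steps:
R(l) = -99 + l**2 + 678*l
(R(-286) + 58789)*(-398002 - 16*(51 - 123)) = ((-99 + (-286)**2 + 678*(-286)) + 58789)*(-398002 - 16*(51 - 123)) = ((-99 + 81796 - 193908) + 58789)*(-398002 - 16*(-72)) = (-112211 + 58789)*(-398002 + 1152) = -53422*(-396850) = 21200520700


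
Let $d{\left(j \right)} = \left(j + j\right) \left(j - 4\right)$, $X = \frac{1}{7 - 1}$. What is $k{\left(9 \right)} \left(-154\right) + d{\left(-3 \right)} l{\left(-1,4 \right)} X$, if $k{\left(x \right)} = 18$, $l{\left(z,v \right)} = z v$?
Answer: $-2800$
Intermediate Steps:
$l{\left(z,v \right)} = v z$
$X = \frac{1}{6} \approx 0.16667$
$d{\left(j \right)} = 2 j \left(-4 + j\right)$
$k{\left(9 \right)} \left(-154\right) + d{\left(-3 \right)} l{\left(-1,4 \right)} X = 18 \left(-154\right) + 2 \left(-3\right) \left(-4 - 3\right) 4 \left(-1\right) \frac{1}{6} = -2772 + 2 \left(-3\right) \left(-7\right) \left(-4\right) \frac{1}{6} = -2772 + 42 \left(-4\right) \frac{1}{6} = -2772 - 28 = -2800$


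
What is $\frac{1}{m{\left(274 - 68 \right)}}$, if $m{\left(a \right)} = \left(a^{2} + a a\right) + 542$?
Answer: $\frac{1}{85414} \approx 1.1708 \cdot 10^{-5}$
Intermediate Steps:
$m{\left(a \right)} = 542 + 2 a^{2}$ ($m{\left(a \right)} = \left(a^{2} + a^{2}\right) + 542 = 2 a^{2} + 542 = 542 + 2 a^{2}$)
$\frac{1}{m{\left(274 - 68 \right)}} = \frac{1}{542 + 2 \left(274 - 68\right)^{2}} = \frac{1}{542 + 2 \cdot 206^{2}} = \frac{1}{542 + 2 \cdot 42436} = \frac{1}{542 + 84872} = \frac{1}{85414}$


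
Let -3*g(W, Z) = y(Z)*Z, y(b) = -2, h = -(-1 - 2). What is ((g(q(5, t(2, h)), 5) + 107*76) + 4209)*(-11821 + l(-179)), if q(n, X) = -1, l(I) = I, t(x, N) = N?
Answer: -148132000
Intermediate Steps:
h = 3 (h = -1*(-3) = 3)
g(W, Z) = 2*Z/3 (g(W, Z) = -(-2)*Z/3 = 2*Z/3)
((g(q(5, t(2, h)), 5) + 107*76) + 4209)*(-11821 + l(-179)) = (((2/3)*5 + 107*76) + 4209)*(-11821 - 179) = ((10/3 + 8132) + 4209)*(-12000) = (24406/3 + 4209)*(-12000) = (37033/3)*(-12000) = -148132000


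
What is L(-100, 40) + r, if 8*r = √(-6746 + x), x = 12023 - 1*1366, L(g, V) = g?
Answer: -100 + √3911/8 ≈ -92.183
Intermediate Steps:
x = 10657 (x = 12023 - 1366 = 10657)
r = √3911/8 (r = √(-6746 + 10657)/8 = √3911/8 ≈ 7.8172)
L(-100, 40) + r = -100 + √3911/8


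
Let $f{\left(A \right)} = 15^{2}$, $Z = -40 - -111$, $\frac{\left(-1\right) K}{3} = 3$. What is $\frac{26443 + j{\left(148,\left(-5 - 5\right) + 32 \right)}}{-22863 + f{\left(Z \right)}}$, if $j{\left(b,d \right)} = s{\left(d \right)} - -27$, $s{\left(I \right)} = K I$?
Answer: $- \frac{13136}{11319} \approx -1.1605$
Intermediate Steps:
$K = -9$ ($K = \left(-3\right) 3 = -9$)
$Z = 71$ ($Z = -40 + 111 = 71$)
$s{\left(I \right)} = - 9 I$
$f{\left(A \right)} = 225$
$j{\left(b,d \right)} = 27 - 9 d$ ($j{\left(b,d \right)} = - 9 d - -27 = - 9 d + 27 = 27 - 9 d$)
$\frac{26443 + j{\left(148,\left(-5 - 5\right) + 32 \right)}}{-22863 + f{\left(Z \right)}} = \frac{26443 + \left(27 - 9 \left(\left(-5 - 5\right) + 32\right)\right)}{-22863 + 225} = \frac{26443 + \left(27 - 9 \left(-10 + 32\right)\right)}{-22638} = \left(26443 + \left(27 - 198\right)\right) \left(- \frac{1}{22638}\right) = \left(26443 - 171\right) \left(- \frac{1}{22638}\right) = 26272 \left(- \frac{1}{22638}\right) = - \frac{13136}{11319}$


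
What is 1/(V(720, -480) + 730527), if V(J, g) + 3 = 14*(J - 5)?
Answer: 1/740534 ≈ 1.3504e-6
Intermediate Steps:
V(J, g) = -73 + 14*J (V(J, g) = -3 + 14*(J - 5) = -3 + 14*(-5 + J) = -3 + (-70 + 14*J) = -73 + 14*J)
1/(V(720, -480) + 730527) = 1/((-73 + 14*720) + 730527) = 1/((-73 + 10080) + 730527) = 1/(10007 + 730527) = 1/740534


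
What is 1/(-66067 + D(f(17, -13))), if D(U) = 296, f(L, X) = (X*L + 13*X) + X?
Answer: -1/65771 ≈ -1.5204e-5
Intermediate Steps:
f(L, X) = 14*X + L*X (f(L, X) = (L*X + 13*X) + X = (13*X + L*X) + X = 14*X + L*X)
1/(-66067 + D(f(17, -13))) = 1/(-66067 + 296) = 1/(-65771) = -1/65771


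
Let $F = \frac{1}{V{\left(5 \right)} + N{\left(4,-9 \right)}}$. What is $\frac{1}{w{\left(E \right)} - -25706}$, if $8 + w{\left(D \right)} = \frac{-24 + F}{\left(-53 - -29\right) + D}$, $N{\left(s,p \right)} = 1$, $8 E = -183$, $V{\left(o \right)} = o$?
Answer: $\frac{1125}{28910822} \approx 3.8913 \cdot 10^{-5}$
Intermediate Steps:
$E = - \frac{183}{8}$ ($E = \frac{1}{8} \left(-183\right) = - \frac{183}{8} \approx -22.875$)
$F = \frac{1}{6}$ ($F = \frac{1}{5 + 1} = \frac{1}{6} \approx 0.16667$)
$w{\left(D \right)} = -8 - \frac{143}{6 \left(-24 + D\right)}$ ($w{\left(D \right)} = -8 + \frac{-24 + \frac{1}{6}}{\left(-53 - -29\right) + D} = -8 - \frac{143}{6 \left(\left(-53 + 29\right) + D\right)} = -8 - \frac{143}{6 \left(-24 + D\right)}$)
$\frac{1}{w{\left(E \right)} - -25706} = \frac{1}{\frac{1009 - -1098}{6 \left(-24 - \frac{183}{8}\right)} - -25706} = \frac{1}{\frac{1009 + 1098}{6 \left(- \frac{375}{8}\right)} + 25706} = \frac{1}{\frac{1}{6} \left(- \frac{8}{375}\right) 2107 + 25706} = \frac{1}{- \frac{8428}{1125} + 25706} = \frac{1}{\frac{28910822}{1125}} = \frac{1125}{28910822}$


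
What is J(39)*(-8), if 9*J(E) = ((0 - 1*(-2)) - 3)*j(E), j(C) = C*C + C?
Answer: 4160/3 ≈ 1386.7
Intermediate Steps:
j(C) = C + C² (j(C) = C² + C = C + C²)
J(E) = -E*(1 + E)/9 (J(E) = (((0 - 1*(-2)) - 3)*(E*(1 + E)))/9 = (((0 + 2) - 3)*(E*(1 + E)))/9 = ((2 - 3)*(E*(1 + E)))/9 = (-E*(1 + E))/9 = -E*(1 + E)/9)
J(39)*(-8) = -⅑*39*(1 + 39)*(-8) = -⅑*39*40*(-8) = -520/3*(-8) = 4160/3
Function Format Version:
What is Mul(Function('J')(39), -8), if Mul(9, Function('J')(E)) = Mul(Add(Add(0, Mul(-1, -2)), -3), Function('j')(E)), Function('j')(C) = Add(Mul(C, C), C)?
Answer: Rational(4160, 3) ≈ 1386.7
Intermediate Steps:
Function('j')(C) = Add(C, Pow(C, 2)) (Function('j')(C) = Add(Pow(C, 2), C) = Add(C, Pow(C, 2)))
Function('J')(E) = Mul(Rational(-1, 9), E, Add(1, E)) (Function('J')(E) = Mul(Rational(1, 9), Mul(Add(Add(0, Mul(-1, -2)), -3), Mul(E, Add(1, E)))) = Mul(Rational(1, 9), Mul(Add(Add(0, 2), -3), Mul(E, Add(1, E)))) = Mul(Rational(1, 9), Mul(Add(2, -3), Mul(E, Add(1, E)))) = Mul(Rational(1, 9), Mul(-1, Mul(E, Add(1, E)))) = Mul(Rational(1, 9), Mul(-1, E, Add(1, E))) = Mul(Rational(-1, 9), E, Add(1, E)))
Mul(Function('J')(39), -8) = Mul(Mul(Rational(-1, 9), 39, Add(1, 39)), -8) = Mul(Mul(Rational(-1, 9), 39, 40), -8) = Mul(Rational(-520, 3), -8) = Rational(4160, 3)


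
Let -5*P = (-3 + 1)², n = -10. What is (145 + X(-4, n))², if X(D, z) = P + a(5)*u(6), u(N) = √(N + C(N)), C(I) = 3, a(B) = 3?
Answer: 586756/25 ≈ 23470.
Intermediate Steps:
u(N) = √(3 + N) (u(N) = √(N + 3) = √(3 + N))
P = -⅘ (P = -(-3 + 1)²/5 = -⅕*(-2)² = -⅕*4 = -⅘ ≈ -0.80000)
X(D, z) = 41/5 (X(D, z) = -⅘ + 3*√(3 + 6) = -⅘ + 3*√9 = -⅘ + 3*3 = -⅘ + 9 = 41/5)
(145 + X(-4, n))² = (145 + 41/5)² = (766/5)² = 586756/25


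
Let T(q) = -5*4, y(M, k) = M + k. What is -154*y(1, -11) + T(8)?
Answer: 1520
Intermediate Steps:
T(q) = -20
-154*y(1, -11) + T(8) = -154*(1 - 11) - 20 = -154*(-10) - 20 = 1540 - 20 = 1520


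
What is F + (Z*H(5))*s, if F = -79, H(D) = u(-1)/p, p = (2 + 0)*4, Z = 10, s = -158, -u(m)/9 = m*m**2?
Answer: -3713/2 ≈ -1856.5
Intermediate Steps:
u(m) = -9*m**3 (u(m) = -9*m*m**2 = -9*m**3)
p = 8 (p = 2*4 = 8)
H(D) = 9/8 (H(D) = -9*(-1)**3/8 = -9*(-1)*(1/8) = 9*(1/8) = 9/8)
F + (Z*H(5))*s = -79 + (10*(9/8))*(-158) = -79 + (45/4)*(-158) = -79 - 3555/2 = -3713/2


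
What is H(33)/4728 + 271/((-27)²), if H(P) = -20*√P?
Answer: 271/729 - 5*√33/1182 ≈ 0.34744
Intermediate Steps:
H(33)/4728 + 271/((-27)²) = -20*√33/4728 + 271/((-27)²) = -20*√33*(1/4728) + 271/729 = -5*√33/1182 + 271*(1/729) = -5*√33/1182 + 271/729 = 271/729 - 5*√33/1182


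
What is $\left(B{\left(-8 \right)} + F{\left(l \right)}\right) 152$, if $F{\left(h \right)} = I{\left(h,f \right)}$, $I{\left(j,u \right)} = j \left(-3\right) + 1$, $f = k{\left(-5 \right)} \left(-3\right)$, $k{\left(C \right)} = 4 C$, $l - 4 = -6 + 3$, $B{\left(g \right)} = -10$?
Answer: $-1824$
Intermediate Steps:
$l = 1$ ($l = 4 + \left(-6 + 3\right) = 4 - 3 = 1$)
$f = 60$ ($f = 4 \left(-5\right) \left(-3\right) = \left(-20\right) \left(-3\right) = 60$)
$I{\left(j,u \right)} = 1 - 3 j$ ($I{\left(j,u \right)} = - 3 j + 1 = 1 - 3 j$)
$F{\left(h \right)} = 1 - 3 h$
$\left(B{\left(-8 \right)} + F{\left(l \right)}\right) 152 = \left(-10 + \left(1 - 3\right)\right) 152 = \left(-10 - 2\right) 152 = \left(-12\right) 152 = -1824$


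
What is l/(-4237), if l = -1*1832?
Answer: 1832/4237 ≈ 0.43238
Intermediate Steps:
l = -1832
l/(-4237) = -1832/(-4237) = -1832*(-1/4237) = 1832/4237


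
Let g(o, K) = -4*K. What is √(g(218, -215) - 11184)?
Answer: 2*I*√2581 ≈ 101.61*I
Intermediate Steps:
√(g(218, -215) - 11184) = √(-4*(-215) - 11184) = √(860 - 11184) = √(-10324) = 2*I*√2581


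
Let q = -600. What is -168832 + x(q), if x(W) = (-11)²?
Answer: -168711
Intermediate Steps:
x(W) = 121
-168832 + x(q) = -168832 + 121 = -168711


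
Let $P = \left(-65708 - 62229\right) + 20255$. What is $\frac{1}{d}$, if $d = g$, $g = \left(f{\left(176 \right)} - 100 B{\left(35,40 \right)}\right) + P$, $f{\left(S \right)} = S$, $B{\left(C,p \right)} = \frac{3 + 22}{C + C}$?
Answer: $- \frac{7}{752792} \approx -9.2987 \cdot 10^{-6}$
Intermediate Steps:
$B{\left(C,p \right)} = \frac{25}{2 C}$
$P = -107682$ ($P = -127937 + 20255 = -107682$)
$g = - \frac{752792}{7}$ ($g = \left(176 - 100 \frac{25}{2 \cdot 35}\right) - 107682 = \left(176 - 100 \cdot \frac{25}{2} \cdot \frac{1}{35}\right) - 107682 = \left(176 - \frac{250}{7}\right) - 107682 = \frac{982}{7} - 107682 = - \frac{752792}{7} \approx -1.0754 \cdot 10^{5}$)
$d = - \frac{752792}{7} \approx -1.0754 \cdot 10^{5}$
$\frac{1}{d} = \frac{1}{- \frac{752792}{7}} = - \frac{7}{752792}$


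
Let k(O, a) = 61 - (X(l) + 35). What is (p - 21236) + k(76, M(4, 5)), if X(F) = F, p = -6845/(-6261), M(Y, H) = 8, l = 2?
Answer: -132801487/6261 ≈ -21211.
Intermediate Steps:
p = 6845/6261 (p = -6845*(-1/6261) = 6845/6261 ≈ 1.0933)
k(O, a) = 24 (k(O, a) = 61 - (2 + 35) = 61 - 1*37 = 61 - 37 = 24)
(p - 21236) + k(76, M(4, 5)) = (6845/6261 - 21236) + 24 = -132951751/6261 + 24 = -132801487/6261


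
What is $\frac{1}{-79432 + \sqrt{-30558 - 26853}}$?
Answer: $- \frac{79432}{6309500035} - \frac{3 i \sqrt{6379}}{6309500035} \approx -1.2589 \cdot 10^{-5} - 3.7975 \cdot 10^{-8} i$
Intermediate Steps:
$\frac{1}{-79432 + \sqrt{-30558 - 26853}} = \frac{1}{-79432 + \sqrt{-57411}} = \frac{1}{-79432 + 3 i \sqrt{6379}}$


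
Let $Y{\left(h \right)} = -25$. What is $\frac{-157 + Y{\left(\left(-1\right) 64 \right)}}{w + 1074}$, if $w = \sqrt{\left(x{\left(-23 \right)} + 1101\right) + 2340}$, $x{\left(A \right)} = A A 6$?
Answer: $- \frac{65156}{382287} + \frac{1274 \sqrt{15}}{382287} \approx -0.15753$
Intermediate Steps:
$x{\left(A \right)} = 6 A^{2}$ ($x{\left(A \right)} = A^{2} \cdot 6 = 6 A^{2}$)
$w = 21 \sqrt{15}$ ($w = \sqrt{\left(6 \left(-23\right)^{2} + 1101\right) + 2340} = \sqrt{\left(6 \cdot 529 + 1101\right) + 2340} = \sqrt{\left(3174 + 1101\right) + 2340} = \sqrt{4275 + 2340} = \sqrt{6615} = 21 \sqrt{15} \approx 81.333$)
$\frac{-157 + Y{\left(\left(-1\right) 64 \right)}}{w + 1074} = \frac{-157 - 25}{21 \sqrt{15} + 1074} = - \frac{182}{1074 + 21 \sqrt{15}}$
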